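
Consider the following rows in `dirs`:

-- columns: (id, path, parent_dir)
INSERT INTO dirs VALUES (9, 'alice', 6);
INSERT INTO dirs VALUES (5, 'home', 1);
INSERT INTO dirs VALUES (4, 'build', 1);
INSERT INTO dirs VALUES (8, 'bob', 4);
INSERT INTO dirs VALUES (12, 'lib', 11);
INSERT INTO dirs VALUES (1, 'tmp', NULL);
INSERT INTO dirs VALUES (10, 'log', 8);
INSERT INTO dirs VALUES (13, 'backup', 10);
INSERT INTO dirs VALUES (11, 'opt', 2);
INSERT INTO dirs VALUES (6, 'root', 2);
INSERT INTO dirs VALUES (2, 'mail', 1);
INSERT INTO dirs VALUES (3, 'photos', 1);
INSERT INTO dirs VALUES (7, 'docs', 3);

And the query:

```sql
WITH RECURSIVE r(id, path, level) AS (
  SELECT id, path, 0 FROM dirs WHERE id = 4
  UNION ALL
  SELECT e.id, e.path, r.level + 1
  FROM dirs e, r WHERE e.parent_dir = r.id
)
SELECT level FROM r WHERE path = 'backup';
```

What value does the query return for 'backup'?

3

Base: id=4 (build) at level 0.
Iteration 1: rows with parent_dir in {4} -> bob (id 8, level 1).
Iteration 2: rows with parent_dir in {8} -> log (id 10, level 2).
Iteration 3: rows with parent_dir in {10} -> backup (id 13, level 3).
Iteration 4: no rows with parent_dir in {13}; recursion stops.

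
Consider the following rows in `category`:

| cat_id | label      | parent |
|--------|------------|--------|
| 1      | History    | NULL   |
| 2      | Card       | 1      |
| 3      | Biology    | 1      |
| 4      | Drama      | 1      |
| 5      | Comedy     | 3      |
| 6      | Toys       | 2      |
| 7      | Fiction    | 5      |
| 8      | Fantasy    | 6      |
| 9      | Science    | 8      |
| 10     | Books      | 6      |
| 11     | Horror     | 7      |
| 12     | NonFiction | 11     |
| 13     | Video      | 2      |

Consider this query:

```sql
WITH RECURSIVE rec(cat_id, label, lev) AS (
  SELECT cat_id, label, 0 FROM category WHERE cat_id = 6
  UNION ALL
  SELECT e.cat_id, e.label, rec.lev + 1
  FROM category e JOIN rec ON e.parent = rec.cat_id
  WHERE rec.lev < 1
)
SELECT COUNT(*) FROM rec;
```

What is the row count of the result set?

3

Base: cat_id=6 (Toys) at lev 0.
Iteration 1: rows with parent in {6} -> Fantasy (id 8, lev 1), Books (id 10, lev 1).
Iteration 2: lev < 1 fails for all current rows; recursion stops.
Total rows emitted: 3.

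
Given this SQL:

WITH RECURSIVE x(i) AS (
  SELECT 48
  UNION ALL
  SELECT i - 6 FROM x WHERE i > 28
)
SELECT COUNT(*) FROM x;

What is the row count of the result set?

5

Base: i=48.
Iteration 1: 48 > 28 holds -> i = 48 - 6 = 42.
Iteration 2: 42 > 28 holds -> i = 42 - 6 = 36.
Iteration 3: 36 > 28 holds -> i = 36 - 6 = 30.
Iteration 4: 30 > 28 holds -> i = 30 - 6 = 24.
Iteration 5: 24 > 28 fails; recursion stops.
Total rows emitted: 5.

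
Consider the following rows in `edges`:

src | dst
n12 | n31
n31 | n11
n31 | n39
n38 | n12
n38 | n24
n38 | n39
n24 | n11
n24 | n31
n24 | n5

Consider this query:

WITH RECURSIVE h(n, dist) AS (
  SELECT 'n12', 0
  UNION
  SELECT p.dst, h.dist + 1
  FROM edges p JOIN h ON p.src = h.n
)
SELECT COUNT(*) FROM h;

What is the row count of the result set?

Base: (n12, dist=0).
Iteration 1: edges from {n12} -> (n31, dist=1).
Iteration 2: edges from {n31} -> (n11, dist=2), (n39, dist=2).
Iteration 3: no outgoing edges from {n11,n39}; recursion stops.
Total rows emitted: 4.

4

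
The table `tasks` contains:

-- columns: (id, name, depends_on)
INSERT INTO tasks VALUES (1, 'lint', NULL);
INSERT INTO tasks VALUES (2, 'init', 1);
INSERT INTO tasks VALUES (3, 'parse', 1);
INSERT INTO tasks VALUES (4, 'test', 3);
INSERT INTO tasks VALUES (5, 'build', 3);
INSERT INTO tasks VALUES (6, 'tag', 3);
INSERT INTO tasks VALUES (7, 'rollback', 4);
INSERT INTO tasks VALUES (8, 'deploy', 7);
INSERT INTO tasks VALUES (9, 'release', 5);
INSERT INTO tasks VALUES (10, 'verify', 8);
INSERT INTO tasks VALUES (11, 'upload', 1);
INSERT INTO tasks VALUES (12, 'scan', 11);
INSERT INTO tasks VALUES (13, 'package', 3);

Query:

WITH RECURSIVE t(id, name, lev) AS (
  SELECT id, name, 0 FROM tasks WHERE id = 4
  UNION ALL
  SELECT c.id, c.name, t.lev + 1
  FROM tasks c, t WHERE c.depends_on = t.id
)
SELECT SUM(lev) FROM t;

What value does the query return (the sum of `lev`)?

Base: id=4 (test) at lev 0.
Iteration 1: rows with depends_on in {4} -> rollback (id 7, lev 1).
Iteration 2: rows with depends_on in {7} -> deploy (id 8, lev 2).
Iteration 3: rows with depends_on in {8} -> verify (id 10, lev 3).
Iteration 4: no rows with depends_on in {10}; recursion stops.
SUM(lev) = 0 + 1 + 2 + 3 = 6.

6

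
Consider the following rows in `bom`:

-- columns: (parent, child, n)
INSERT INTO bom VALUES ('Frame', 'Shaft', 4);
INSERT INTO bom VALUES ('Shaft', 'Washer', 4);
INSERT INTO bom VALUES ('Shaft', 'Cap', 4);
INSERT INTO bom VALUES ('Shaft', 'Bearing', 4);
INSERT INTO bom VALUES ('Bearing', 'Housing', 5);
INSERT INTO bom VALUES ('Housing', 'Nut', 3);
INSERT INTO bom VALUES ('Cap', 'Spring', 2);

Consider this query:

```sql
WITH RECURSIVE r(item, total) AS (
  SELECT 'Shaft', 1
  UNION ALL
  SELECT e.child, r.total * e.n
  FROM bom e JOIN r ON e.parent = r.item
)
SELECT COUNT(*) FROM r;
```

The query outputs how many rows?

7

Base: (Shaft, total=1).
Iteration 1: components of {Shaft} -> Bearing = 1*4 = 4, Cap = 1*4 = 4, Washer = 1*4 = 4.
Iteration 2: components of {Bearing,Cap,Washer} -> Housing = 4*5 = 20, Spring = 4*2 = 8.
Iteration 3: components of {Housing,Spring} -> Nut = 20*3 = 60.
Iteration 4: no further components; recursion stops.
Total rows emitted: 7.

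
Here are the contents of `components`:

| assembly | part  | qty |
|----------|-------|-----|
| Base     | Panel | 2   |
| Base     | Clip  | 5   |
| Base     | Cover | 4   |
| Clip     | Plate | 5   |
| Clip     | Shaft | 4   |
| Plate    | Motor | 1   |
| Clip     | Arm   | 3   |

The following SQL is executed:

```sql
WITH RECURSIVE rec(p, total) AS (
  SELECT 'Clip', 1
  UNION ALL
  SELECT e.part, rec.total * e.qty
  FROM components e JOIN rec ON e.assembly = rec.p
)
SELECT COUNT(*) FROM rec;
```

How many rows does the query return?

5

Base: (Clip, total=1).
Iteration 1: components of {Clip} -> Arm = 1*3 = 3, Plate = 1*5 = 5, Shaft = 1*4 = 4.
Iteration 2: components of {Arm,Plate,Shaft} -> Motor = 5*1 = 5.
Iteration 3: no further components; recursion stops.
Total rows emitted: 5.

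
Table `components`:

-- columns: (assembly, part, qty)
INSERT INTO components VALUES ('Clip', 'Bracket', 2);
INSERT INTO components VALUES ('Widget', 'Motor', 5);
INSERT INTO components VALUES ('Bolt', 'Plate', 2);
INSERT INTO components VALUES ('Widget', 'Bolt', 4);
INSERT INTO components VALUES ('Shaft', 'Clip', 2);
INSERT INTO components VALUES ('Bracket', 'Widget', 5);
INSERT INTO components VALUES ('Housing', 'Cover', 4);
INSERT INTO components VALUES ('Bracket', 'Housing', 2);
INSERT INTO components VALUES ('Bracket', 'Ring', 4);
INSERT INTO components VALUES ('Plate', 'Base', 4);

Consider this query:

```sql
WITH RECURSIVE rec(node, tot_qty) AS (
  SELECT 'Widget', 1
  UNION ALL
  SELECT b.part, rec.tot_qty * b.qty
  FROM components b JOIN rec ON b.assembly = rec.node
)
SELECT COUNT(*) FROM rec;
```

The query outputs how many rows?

Base: (Widget, tot_qty=1).
Iteration 1: components of {Widget} -> Bolt = 1*4 = 4, Motor = 1*5 = 5.
Iteration 2: components of {Bolt,Motor} -> Plate = 4*2 = 8.
Iteration 3: components of {Plate} -> Base = 8*4 = 32.
Iteration 4: no further components; recursion stops.
Total rows emitted: 5.

5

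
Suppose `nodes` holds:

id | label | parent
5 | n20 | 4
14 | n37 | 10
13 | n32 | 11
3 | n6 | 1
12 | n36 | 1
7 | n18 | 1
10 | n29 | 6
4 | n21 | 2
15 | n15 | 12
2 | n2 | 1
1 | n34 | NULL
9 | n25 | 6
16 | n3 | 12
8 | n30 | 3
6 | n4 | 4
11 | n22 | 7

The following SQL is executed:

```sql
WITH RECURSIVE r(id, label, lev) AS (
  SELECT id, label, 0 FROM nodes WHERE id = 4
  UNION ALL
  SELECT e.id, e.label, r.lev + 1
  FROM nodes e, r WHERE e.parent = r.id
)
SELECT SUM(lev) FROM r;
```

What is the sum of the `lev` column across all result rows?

9

Base: id=4 (n21) at lev 0.
Iteration 1: rows with parent in {4} -> n20 (id 5, lev 1), n4 (id 6, lev 1).
Iteration 2: rows with parent in {5,6} -> n25 (id 9, lev 2), n29 (id 10, lev 2).
Iteration 3: rows with parent in {9,10} -> n37 (id 14, lev 3).
Iteration 4: no rows with parent in {14}; recursion stops.
SUM(lev) = 0 + 1 + 1 + 2 + 2 + 3 = 9.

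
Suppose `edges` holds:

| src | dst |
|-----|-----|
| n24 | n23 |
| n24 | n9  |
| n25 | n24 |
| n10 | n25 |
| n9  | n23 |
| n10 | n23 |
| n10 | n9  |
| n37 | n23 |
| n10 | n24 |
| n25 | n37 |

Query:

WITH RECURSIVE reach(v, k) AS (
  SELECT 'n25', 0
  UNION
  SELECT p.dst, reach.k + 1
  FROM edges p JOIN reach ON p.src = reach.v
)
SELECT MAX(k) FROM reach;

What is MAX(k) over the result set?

Base: (n25, k=0).
Iteration 1: edges from {n25} -> (n24, k=1), (n37, k=1).
Iteration 2: edges from {n24,n37} -> (n23, k=2), (n9, k=2). [UNION drops 1 duplicate row(s)]
Iteration 3: edges from {n23,n9} -> (n23, k=3).
Iteration 4: no outgoing edges from {n23}; recursion stops.
k values: 0, 1, 1, 2, 2, 3; the maximum is 3.

3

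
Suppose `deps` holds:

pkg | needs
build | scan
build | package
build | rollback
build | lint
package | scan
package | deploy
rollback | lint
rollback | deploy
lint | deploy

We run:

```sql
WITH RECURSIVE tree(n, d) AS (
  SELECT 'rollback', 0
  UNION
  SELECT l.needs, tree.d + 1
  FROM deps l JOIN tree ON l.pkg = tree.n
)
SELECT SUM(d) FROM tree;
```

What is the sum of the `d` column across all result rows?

4

Base: (rollback, d=0).
Iteration 1: edges from {rollback} -> (deploy, d=1), (lint, d=1).
Iteration 2: edges from {deploy,lint} -> (deploy, d=2).
Iteration 3: no outgoing edges from {deploy}; recursion stops.
SUM(d) = 0 + 1 + 1 + 2 = 4.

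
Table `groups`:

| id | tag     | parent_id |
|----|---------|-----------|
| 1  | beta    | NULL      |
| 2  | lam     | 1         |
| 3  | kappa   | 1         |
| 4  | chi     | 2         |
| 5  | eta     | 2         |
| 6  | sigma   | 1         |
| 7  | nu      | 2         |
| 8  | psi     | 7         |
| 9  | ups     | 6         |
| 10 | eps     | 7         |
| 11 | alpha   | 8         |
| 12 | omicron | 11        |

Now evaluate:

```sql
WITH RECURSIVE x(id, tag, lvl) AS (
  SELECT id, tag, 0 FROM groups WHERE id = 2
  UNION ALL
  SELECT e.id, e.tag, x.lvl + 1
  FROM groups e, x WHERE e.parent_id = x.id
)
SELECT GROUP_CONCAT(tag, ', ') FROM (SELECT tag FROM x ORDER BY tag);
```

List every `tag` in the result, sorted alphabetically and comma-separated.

Base: id=2 (lam) at lvl 0.
Iteration 1: rows with parent_id in {2} -> chi (id 4, lvl 1), eta (id 5, lvl 1), nu (id 7, lvl 1).
Iteration 2: rows with parent_id in {4,5,7} -> psi (id 8, lvl 2), eps (id 10, lvl 2).
Iteration 3: rows with parent_id in {8,10} -> alpha (id 11, lvl 3).
Iteration 4: rows with parent_id in {11} -> omicron (id 12, lvl 4).
Iteration 5: no rows with parent_id in {12}; recursion stops.

alpha, chi, eps, eta, lam, nu, omicron, psi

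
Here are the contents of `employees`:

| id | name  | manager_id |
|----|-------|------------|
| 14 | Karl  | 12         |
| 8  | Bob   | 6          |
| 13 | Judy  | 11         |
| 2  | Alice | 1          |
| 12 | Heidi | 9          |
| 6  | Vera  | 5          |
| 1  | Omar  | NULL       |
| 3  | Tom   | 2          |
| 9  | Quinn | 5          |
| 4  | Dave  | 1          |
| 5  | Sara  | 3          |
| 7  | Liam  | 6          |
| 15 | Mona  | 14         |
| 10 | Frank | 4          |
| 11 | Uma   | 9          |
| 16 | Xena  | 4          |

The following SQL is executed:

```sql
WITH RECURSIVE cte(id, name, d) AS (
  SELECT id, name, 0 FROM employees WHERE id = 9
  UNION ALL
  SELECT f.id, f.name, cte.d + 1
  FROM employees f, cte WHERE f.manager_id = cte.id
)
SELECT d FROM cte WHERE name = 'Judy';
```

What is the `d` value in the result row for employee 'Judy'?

2

Base: id=9 (Quinn) at d 0.
Iteration 1: rows with manager_id in {9} -> Uma (id 11, d 1), Heidi (id 12, d 1).
Iteration 2: rows with manager_id in {11,12} -> Judy (id 13, d 2), Karl (id 14, d 2).
Iteration 3: rows with manager_id in {13,14} -> Mona (id 15, d 3).
Iteration 4: no rows with manager_id in {15}; recursion stops.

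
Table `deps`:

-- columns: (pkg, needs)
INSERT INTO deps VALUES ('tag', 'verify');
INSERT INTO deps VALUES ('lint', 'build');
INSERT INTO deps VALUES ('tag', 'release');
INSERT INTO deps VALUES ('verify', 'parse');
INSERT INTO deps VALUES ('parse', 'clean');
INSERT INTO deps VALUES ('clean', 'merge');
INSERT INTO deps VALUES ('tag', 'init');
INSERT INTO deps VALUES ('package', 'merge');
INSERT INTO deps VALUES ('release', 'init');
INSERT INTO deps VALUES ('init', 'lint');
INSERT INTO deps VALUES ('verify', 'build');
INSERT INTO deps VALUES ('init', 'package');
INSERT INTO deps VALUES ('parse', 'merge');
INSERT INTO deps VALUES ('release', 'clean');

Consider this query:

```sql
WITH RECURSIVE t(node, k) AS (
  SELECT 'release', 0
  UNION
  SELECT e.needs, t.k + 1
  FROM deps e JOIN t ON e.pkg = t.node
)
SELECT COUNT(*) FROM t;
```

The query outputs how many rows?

8

Base: (release, k=0).
Iteration 1: edges from {release} -> (clean, k=1), (init, k=1).
Iteration 2: edges from {clean,init} -> (lint, k=2), (merge, k=2), (package, k=2).
Iteration 3: edges from {lint,merge,package} -> (build, k=3), (merge, k=3).
Iteration 4: no outgoing edges from {build,merge}; recursion stops.
Total rows emitted: 8.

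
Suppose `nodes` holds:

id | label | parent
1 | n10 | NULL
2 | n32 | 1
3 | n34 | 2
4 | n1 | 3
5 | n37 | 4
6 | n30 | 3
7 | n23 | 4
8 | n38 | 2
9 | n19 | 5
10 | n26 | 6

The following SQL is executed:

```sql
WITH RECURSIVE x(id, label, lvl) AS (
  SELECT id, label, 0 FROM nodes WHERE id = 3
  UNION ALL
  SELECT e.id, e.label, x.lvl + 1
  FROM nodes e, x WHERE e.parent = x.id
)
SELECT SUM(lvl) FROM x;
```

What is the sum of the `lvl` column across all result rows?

Base: id=3 (n34) at lvl 0.
Iteration 1: rows with parent in {3} -> n1 (id 4, lvl 1), n30 (id 6, lvl 1).
Iteration 2: rows with parent in {4,6} -> n37 (id 5, lvl 2), n23 (id 7, lvl 2), n26 (id 10, lvl 2).
Iteration 3: rows with parent in {5,7,10} -> n19 (id 9, lvl 3).
Iteration 4: no rows with parent in {9}; recursion stops.
SUM(lvl) = 0 + 1 + 1 + 2 + 2 + 2 + 3 = 11.

11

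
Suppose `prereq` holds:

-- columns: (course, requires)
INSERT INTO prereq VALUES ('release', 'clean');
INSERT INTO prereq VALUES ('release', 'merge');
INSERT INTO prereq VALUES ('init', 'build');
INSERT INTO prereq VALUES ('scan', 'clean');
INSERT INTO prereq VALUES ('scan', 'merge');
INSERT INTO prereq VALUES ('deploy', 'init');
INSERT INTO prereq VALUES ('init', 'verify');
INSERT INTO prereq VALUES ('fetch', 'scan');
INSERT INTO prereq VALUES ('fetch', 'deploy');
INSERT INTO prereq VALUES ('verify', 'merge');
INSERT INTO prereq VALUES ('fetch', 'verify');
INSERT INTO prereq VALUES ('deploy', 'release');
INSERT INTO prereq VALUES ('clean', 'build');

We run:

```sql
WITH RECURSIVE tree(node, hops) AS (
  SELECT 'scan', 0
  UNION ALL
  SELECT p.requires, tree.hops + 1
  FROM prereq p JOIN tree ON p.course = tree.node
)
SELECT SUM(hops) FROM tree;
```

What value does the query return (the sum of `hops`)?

4

Base: (scan, hops=0).
Iteration 1: edges from {scan} -> (clean, hops=1), (merge, hops=1).
Iteration 2: edges from {clean,merge} -> (build, hops=2).
Iteration 3: no outgoing edges from {build}; recursion stops.
SUM(hops) = 0 + 1 + 1 + 2 = 4.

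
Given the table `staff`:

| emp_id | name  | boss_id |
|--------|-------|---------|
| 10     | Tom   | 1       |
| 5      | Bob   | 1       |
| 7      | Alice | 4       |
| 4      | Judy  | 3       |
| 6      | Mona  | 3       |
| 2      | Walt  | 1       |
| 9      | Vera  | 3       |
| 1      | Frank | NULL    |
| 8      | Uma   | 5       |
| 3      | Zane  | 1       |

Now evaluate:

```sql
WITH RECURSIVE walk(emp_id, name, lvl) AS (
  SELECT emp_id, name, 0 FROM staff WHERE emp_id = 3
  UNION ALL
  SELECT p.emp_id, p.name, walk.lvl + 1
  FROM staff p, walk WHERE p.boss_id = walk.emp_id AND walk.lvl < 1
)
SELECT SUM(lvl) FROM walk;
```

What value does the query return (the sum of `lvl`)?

3

Base: emp_id=3 (Zane) at lvl 0.
Iteration 1: rows with boss_id in {3} -> Judy (id 4, lvl 1), Mona (id 6, lvl 1), Vera (id 9, lvl 1).
Iteration 2: lvl < 1 fails for all current rows; recursion stops.
SUM(lvl) = 0 + 1 + 1 + 1 = 3.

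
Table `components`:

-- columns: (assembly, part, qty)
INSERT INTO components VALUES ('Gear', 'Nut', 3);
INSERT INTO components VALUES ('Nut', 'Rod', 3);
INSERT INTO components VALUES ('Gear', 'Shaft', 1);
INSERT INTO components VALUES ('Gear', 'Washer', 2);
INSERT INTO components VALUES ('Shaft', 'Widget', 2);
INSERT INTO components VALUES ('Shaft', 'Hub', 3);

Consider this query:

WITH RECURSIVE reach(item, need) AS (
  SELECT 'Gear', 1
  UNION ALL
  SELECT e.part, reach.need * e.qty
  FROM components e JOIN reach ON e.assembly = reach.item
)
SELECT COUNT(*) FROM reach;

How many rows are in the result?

Base: (Gear, need=1).
Iteration 1: components of {Gear} -> Nut = 1*3 = 3, Shaft = 1*1 = 1, Washer = 1*2 = 2.
Iteration 2: components of {Nut,Shaft,Washer} -> Hub = 1*3 = 3, Rod = 3*3 = 9, Widget = 1*2 = 2.
Iteration 3: no further components; recursion stops.
Total rows emitted: 7.

7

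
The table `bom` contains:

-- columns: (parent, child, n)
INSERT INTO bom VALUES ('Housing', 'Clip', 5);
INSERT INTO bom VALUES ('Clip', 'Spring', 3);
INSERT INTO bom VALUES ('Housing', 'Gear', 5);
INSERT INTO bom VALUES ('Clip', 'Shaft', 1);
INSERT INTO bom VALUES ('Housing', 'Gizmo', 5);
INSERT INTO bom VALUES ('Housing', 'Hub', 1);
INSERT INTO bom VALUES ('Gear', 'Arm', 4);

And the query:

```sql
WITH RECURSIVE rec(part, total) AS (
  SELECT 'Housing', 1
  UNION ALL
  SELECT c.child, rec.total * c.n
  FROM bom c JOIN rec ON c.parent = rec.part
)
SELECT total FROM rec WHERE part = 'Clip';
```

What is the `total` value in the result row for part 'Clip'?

5

Base: (Housing, total=1).
Iteration 1: components of {Housing} -> Clip = 1*5 = 5, Gear = 1*5 = 5, Gizmo = 1*5 = 5, Hub = 1*1 = 1.
Iteration 2: components of {Clip,Gear,Gizmo,Hub} -> Arm = 5*4 = 20, Shaft = 5*1 = 5, Spring = 5*3 = 15.
Iteration 3: no further components; recursion stops.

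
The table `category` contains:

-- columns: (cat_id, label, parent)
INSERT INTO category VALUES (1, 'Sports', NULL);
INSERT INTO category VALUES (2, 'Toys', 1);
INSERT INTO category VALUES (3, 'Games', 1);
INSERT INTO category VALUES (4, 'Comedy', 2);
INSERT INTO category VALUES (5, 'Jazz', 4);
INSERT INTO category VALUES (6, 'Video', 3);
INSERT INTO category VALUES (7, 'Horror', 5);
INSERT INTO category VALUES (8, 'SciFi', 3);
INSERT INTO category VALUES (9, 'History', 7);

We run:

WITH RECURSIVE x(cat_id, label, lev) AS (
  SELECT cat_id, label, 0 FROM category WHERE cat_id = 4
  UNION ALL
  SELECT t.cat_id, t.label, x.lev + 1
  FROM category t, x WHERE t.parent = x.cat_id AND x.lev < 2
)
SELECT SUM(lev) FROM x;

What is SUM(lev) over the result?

Base: cat_id=4 (Comedy) at lev 0.
Iteration 1: rows with parent in {4} -> Jazz (id 5, lev 1).
Iteration 2: rows with parent in {5} -> Horror (id 7, lev 2).
Iteration 3: lev < 2 fails for all current rows; recursion stops.
SUM(lev) = 0 + 1 + 2 = 3.

3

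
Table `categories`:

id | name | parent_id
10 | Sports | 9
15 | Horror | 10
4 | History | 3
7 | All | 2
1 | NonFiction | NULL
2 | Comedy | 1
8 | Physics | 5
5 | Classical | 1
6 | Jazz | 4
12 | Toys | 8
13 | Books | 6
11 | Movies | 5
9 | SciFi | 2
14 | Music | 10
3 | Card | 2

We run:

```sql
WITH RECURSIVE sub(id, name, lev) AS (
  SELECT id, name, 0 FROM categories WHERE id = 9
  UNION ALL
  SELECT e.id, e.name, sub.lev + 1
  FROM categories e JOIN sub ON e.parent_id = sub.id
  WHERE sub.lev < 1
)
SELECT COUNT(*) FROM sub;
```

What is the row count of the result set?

2

Base: id=9 (SciFi) at lev 0.
Iteration 1: rows with parent_id in {9} -> Sports (id 10, lev 1).
Iteration 2: lev < 1 fails for all current rows; recursion stops.
Total rows emitted: 2.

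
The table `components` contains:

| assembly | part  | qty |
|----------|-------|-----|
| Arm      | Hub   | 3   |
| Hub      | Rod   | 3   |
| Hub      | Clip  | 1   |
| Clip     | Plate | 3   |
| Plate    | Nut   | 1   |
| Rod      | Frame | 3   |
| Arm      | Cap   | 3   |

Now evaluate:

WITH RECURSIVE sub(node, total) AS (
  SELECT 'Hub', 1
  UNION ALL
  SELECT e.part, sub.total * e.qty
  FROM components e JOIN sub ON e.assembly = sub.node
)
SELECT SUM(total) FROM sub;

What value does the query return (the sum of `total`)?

Base: (Hub, total=1).
Iteration 1: components of {Hub} -> Clip = 1*1 = 1, Rod = 1*3 = 3.
Iteration 2: components of {Clip,Rod} -> Frame = 3*3 = 9, Plate = 1*3 = 3.
Iteration 3: components of {Frame,Plate} -> Nut = 3*1 = 3.
Iteration 4: no further components; recursion stops.
SUM(total) = 1 + 3 + 1 + 9 + 3 + 3 = 20.

20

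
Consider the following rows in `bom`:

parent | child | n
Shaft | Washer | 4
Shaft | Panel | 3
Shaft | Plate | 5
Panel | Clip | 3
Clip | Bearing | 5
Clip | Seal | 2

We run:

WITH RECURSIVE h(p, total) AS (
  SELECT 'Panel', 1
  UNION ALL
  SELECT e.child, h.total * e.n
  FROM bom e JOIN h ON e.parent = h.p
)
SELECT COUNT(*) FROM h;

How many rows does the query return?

4

Base: (Panel, total=1).
Iteration 1: components of {Panel} -> Clip = 1*3 = 3.
Iteration 2: components of {Clip} -> Bearing = 3*5 = 15, Seal = 3*2 = 6.
Iteration 3: no further components; recursion stops.
Total rows emitted: 4.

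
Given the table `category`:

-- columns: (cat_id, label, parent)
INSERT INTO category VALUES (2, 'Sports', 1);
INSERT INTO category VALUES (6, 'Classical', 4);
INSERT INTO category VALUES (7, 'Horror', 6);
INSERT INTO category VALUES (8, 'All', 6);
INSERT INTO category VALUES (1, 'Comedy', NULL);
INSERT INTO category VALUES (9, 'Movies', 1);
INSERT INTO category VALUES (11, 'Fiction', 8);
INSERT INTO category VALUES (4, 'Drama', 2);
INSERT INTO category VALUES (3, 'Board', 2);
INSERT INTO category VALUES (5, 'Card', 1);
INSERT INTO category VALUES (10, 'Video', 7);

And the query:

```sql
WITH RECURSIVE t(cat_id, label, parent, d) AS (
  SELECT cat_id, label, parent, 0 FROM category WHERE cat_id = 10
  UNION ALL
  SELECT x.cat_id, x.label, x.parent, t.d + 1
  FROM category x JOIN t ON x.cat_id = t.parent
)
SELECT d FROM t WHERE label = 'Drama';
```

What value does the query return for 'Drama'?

3

Base: cat_id=10 (Video), parent=7, d 0.
Iteration 1: join on cat_id=7 -> Horror (id 7, parent=6, d 1).
Iteration 2: join on cat_id=6 -> Classical (id 6, parent=4, d 2).
Iteration 3: join on cat_id=4 -> Drama (id 4, parent=2, d 3).
Iteration 4: join on cat_id=2 -> Sports (id 2, parent=1, d 4).
Iteration 5: join on cat_id=1 -> Comedy (id 1, parent=NULL, d 5).
Iteration 6: parent is NULL; no match; recursion stops.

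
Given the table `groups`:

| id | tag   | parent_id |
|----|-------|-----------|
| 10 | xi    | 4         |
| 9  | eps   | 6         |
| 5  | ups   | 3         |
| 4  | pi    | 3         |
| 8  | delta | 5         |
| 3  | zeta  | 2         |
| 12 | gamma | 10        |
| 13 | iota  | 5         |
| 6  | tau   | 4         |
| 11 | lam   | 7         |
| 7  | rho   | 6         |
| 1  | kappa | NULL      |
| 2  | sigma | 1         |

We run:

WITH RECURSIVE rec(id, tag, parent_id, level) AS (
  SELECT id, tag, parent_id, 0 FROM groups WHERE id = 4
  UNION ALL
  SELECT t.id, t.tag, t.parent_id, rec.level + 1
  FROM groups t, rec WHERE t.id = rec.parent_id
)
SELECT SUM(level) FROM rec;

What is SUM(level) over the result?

Base: id=4 (pi), parent_id=3, level 0.
Iteration 1: join on id=3 -> zeta (id 3, parent_id=2, level 1).
Iteration 2: join on id=2 -> sigma (id 2, parent_id=1, level 2).
Iteration 3: join on id=1 -> kappa (id 1, parent_id=NULL, level 3).
Iteration 4: parent_id is NULL; no match; recursion stops.
SUM(level) = 0 + 1 + 2 + 3 = 6.

6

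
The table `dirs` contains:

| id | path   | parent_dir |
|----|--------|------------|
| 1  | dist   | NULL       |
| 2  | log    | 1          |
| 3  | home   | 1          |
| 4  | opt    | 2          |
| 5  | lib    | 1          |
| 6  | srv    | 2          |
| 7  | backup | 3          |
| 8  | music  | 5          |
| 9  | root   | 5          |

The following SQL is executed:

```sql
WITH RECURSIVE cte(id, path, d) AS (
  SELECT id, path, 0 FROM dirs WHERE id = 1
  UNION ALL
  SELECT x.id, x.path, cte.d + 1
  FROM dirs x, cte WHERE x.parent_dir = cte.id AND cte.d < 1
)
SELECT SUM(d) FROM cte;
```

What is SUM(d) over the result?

3

Base: id=1 (dist) at d 0.
Iteration 1: rows with parent_dir in {1} -> log (id 2, d 1), home (id 3, d 1), lib (id 5, d 1).
Iteration 2: d < 1 fails for all current rows; recursion stops.
SUM(d) = 0 + 1 + 1 + 1 = 3.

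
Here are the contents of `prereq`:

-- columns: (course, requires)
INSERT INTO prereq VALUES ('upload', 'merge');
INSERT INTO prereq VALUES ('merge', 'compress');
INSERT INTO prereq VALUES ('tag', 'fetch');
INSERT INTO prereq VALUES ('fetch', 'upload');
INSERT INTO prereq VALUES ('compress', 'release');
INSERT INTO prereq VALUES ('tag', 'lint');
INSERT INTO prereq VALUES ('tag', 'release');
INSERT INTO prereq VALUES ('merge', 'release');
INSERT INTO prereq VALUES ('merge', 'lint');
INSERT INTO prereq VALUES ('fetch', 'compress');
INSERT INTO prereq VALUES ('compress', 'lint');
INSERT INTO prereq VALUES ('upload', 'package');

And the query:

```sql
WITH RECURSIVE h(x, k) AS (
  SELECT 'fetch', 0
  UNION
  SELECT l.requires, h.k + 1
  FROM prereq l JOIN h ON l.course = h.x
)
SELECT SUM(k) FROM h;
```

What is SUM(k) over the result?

27

Base: (fetch, k=0).
Iteration 1: edges from {fetch} -> (compress, k=1), (upload, k=1).
Iteration 2: edges from {compress,upload} -> (lint, k=2), (merge, k=2), (package, k=2), (release, k=2).
Iteration 3: edges from {lint,merge,package,release} -> (compress, k=3), (lint, k=3), (release, k=3).
Iteration 4: edges from {compress,lint,release} -> (lint, k=4), (release, k=4).
Iteration 5: no outgoing edges from {lint,release}; recursion stops.
SUM(k) = 0 + 1 + 1 + 2 + 2 + 2 + 2 + 3 + 3 + 3 + 4 + 4 = 27.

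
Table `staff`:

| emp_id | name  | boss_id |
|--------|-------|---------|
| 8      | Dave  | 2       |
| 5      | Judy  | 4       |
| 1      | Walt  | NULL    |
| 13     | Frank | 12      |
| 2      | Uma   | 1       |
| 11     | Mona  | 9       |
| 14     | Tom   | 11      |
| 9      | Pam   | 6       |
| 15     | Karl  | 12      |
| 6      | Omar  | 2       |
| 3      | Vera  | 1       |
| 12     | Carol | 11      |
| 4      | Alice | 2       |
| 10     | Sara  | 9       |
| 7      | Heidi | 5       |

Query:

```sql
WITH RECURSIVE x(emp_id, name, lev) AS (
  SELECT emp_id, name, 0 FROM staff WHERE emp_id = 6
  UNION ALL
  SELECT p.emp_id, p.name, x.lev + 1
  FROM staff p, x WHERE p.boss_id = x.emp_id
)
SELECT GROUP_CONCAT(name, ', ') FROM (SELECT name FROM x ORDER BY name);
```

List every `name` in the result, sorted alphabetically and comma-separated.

Base: emp_id=6 (Omar) at lev 0.
Iteration 1: rows with boss_id in {6} -> Pam (id 9, lev 1).
Iteration 2: rows with boss_id in {9} -> Sara (id 10, lev 2), Mona (id 11, lev 2).
Iteration 3: rows with boss_id in {10,11} -> Carol (id 12, lev 3), Tom (id 14, lev 3).
Iteration 4: rows with boss_id in {12,14} -> Frank (id 13, lev 4), Karl (id 15, lev 4).
Iteration 5: no rows with boss_id in {13,15}; recursion stops.

Carol, Frank, Karl, Mona, Omar, Pam, Sara, Tom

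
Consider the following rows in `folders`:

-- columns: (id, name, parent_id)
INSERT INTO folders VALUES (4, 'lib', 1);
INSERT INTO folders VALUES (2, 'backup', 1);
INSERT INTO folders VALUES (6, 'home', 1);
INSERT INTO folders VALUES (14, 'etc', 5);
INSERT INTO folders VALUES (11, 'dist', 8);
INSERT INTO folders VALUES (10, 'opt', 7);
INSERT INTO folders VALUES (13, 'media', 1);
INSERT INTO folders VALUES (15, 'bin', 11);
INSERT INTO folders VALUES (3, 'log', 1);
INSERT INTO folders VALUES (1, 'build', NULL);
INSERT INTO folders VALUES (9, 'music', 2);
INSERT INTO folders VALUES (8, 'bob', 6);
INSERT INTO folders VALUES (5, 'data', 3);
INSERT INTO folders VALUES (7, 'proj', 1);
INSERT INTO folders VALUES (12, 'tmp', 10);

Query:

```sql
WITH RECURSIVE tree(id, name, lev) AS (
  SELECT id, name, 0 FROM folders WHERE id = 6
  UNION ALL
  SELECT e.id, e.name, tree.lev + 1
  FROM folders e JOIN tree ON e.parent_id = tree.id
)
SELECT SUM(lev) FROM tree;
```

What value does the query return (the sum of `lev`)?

6

Base: id=6 (home) at lev 0.
Iteration 1: rows with parent_id in {6} -> bob (id 8, lev 1).
Iteration 2: rows with parent_id in {8} -> dist (id 11, lev 2).
Iteration 3: rows with parent_id in {11} -> bin (id 15, lev 3).
Iteration 4: no rows with parent_id in {15}; recursion stops.
SUM(lev) = 0 + 1 + 2 + 3 = 6.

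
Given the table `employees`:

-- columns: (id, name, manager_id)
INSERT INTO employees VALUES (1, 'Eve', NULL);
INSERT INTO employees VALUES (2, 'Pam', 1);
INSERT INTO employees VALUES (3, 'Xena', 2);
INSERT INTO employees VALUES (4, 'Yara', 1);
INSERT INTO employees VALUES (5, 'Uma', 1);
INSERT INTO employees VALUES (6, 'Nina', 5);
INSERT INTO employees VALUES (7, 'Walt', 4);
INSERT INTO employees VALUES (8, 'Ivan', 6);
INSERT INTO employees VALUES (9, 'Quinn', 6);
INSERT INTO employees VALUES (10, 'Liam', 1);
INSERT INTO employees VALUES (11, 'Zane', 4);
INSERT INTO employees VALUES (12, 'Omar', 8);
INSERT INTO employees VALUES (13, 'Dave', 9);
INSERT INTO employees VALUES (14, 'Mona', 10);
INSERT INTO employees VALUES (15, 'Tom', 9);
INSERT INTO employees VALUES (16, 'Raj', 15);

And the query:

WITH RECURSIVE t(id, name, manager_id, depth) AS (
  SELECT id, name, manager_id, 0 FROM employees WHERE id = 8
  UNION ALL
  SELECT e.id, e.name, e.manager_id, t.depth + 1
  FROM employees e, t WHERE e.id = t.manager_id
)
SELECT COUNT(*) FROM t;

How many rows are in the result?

Base: id=8 (Ivan), manager_id=6, depth 0.
Iteration 1: join on id=6 -> Nina (id 6, manager_id=5, depth 1).
Iteration 2: join on id=5 -> Uma (id 5, manager_id=1, depth 2).
Iteration 3: join on id=1 -> Eve (id 1, manager_id=NULL, depth 3).
Iteration 4: manager_id is NULL; no match; recursion stops.
Total rows emitted: 4.

4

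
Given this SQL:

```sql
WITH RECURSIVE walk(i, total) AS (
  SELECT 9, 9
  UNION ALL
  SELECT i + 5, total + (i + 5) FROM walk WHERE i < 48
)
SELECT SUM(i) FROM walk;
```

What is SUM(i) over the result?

261

Base: i=9, total=9.
Iteration 1: 9 < 48 holds -> i = 9 + 5 = 14, total = 9 + 14 = 23.
Iteration 2: 14 < 48 holds -> i = 14 + 5 = 19, total = 23 + 19 = 42.
Iteration 3: 19 < 48 holds -> i = 19 + 5 = 24, total = 42 + 24 = 66.
Iteration 4: 24 < 48 holds -> i = 24 + 5 = 29, total = 66 + 29 = 95.
Iteration 5: 29 < 48 holds -> i = 29 + 5 = 34, total = 95 + 34 = 129.
Iteration 6: 34 < 48 holds -> i = 34 + 5 = 39, total = 129 + 39 = 168.
Iteration 7: 39 < 48 holds -> i = 39 + 5 = 44, total = 168 + 44 = 212.
Iteration 8: 44 < 48 holds -> i = 44 + 5 = 49, total = 212 + 49 = 261.
Iteration 9: 49 < 48 fails; recursion stops.
SUM(i) = 9 + 14 + 19 + 24 + 29 + 34 + 39 + 44 + 49 = 261.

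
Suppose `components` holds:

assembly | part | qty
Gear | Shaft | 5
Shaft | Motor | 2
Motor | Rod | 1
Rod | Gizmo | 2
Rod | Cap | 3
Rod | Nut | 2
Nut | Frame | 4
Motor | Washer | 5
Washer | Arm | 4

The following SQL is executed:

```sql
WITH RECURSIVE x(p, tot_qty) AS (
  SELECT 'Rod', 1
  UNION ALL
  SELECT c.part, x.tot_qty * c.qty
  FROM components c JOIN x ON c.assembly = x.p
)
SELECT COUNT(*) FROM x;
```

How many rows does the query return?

5

Base: (Rod, tot_qty=1).
Iteration 1: components of {Rod} -> Cap = 1*3 = 3, Gizmo = 1*2 = 2, Nut = 1*2 = 2.
Iteration 2: components of {Cap,Gizmo,Nut} -> Frame = 2*4 = 8.
Iteration 3: no further components; recursion stops.
Total rows emitted: 5.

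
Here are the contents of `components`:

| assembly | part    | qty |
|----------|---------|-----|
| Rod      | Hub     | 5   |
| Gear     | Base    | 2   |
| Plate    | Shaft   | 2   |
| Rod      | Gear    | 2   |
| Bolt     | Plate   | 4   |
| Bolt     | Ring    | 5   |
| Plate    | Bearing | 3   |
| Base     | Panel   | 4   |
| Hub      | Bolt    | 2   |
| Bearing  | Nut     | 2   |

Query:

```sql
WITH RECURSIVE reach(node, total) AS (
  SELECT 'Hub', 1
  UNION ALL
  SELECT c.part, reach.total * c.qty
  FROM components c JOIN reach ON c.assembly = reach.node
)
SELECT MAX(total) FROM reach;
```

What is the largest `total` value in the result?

48

Base: (Hub, total=1).
Iteration 1: components of {Hub} -> Bolt = 1*2 = 2.
Iteration 2: components of {Bolt} -> Plate = 2*4 = 8, Ring = 2*5 = 10.
Iteration 3: components of {Plate,Ring} -> Bearing = 8*3 = 24, Shaft = 8*2 = 16.
Iteration 4: components of {Bearing,Shaft} -> Nut = 24*2 = 48.
Iteration 5: no further components; recursion stops.
total values: 1, 2, 8, 10, 16, 24, 48; the maximum is 48.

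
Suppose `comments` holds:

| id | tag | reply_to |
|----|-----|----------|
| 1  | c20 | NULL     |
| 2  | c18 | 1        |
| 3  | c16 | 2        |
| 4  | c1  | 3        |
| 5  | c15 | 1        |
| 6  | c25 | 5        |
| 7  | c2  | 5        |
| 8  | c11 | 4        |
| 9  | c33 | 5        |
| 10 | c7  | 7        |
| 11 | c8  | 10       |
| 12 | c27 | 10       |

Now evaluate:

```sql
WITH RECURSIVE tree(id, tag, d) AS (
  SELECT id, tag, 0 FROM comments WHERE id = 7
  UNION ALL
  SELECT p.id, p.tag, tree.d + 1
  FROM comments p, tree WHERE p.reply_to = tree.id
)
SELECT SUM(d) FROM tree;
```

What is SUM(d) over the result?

5

Base: id=7 (c2) at d 0.
Iteration 1: rows with reply_to in {7} -> c7 (id 10, d 1).
Iteration 2: rows with reply_to in {10} -> c8 (id 11, d 2), c27 (id 12, d 2).
Iteration 3: no rows with reply_to in {11,12}; recursion stops.
SUM(d) = 0 + 1 + 2 + 2 = 5.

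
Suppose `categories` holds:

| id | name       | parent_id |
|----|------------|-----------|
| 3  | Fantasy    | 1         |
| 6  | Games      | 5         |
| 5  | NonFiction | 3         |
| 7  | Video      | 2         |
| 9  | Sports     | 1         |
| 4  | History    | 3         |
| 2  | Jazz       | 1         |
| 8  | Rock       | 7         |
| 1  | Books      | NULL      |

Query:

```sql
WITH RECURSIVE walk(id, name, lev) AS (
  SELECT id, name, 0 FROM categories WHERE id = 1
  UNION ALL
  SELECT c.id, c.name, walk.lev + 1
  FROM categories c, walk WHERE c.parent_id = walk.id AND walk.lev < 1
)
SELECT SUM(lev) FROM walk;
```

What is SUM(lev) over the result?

3

Base: id=1 (Books) at lev 0.
Iteration 1: rows with parent_id in {1} -> Jazz (id 2, lev 1), Fantasy (id 3, lev 1), Sports (id 9, lev 1).
Iteration 2: lev < 1 fails for all current rows; recursion stops.
SUM(lev) = 0 + 1 + 1 + 1 = 3.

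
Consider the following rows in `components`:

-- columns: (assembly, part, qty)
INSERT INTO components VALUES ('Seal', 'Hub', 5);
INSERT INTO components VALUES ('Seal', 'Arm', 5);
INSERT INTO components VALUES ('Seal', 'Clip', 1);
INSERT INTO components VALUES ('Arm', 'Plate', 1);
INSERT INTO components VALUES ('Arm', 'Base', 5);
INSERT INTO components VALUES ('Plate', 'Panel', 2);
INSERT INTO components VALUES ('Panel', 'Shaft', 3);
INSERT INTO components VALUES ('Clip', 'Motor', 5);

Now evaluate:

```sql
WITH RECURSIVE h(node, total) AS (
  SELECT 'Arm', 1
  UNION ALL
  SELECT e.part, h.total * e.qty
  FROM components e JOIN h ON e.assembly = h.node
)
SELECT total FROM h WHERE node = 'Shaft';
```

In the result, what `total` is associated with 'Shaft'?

6

Base: (Arm, total=1).
Iteration 1: components of {Arm} -> Base = 1*5 = 5, Plate = 1*1 = 1.
Iteration 2: components of {Base,Plate} -> Panel = 1*2 = 2.
Iteration 3: components of {Panel} -> Shaft = 2*3 = 6.
Iteration 4: no further components; recursion stops.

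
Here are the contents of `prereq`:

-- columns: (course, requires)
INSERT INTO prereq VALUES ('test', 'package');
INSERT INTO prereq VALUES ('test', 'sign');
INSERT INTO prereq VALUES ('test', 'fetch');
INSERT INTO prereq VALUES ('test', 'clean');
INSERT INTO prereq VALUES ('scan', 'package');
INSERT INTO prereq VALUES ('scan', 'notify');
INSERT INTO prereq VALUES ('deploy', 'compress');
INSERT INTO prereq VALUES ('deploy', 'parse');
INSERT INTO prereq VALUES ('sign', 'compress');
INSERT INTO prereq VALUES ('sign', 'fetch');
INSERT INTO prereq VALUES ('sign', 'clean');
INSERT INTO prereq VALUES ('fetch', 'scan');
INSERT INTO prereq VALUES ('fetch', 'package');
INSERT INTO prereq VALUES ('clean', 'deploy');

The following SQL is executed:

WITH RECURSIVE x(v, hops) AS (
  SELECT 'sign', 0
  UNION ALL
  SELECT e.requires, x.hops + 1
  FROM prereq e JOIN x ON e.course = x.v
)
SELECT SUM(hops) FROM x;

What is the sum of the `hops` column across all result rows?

Base: (sign, hops=0).
Iteration 1: edges from {sign} -> (clean, hops=1), (compress, hops=1), (fetch, hops=1).
Iteration 2: edges from {clean,compress,fetch} -> (deploy, hops=2), (package, hops=2), (scan, hops=2).
Iteration 3: edges from {deploy,package,scan} -> (compress, hops=3), (notify, hops=3), (package, hops=3), (parse, hops=3).
Iteration 4: no outgoing edges from {compress,notify,package,parse}; recursion stops.
SUM(hops) = 0 + 1 + 1 + 1 + 2 + 2 + 2 + 3 + 3 + 3 + 3 = 21.

21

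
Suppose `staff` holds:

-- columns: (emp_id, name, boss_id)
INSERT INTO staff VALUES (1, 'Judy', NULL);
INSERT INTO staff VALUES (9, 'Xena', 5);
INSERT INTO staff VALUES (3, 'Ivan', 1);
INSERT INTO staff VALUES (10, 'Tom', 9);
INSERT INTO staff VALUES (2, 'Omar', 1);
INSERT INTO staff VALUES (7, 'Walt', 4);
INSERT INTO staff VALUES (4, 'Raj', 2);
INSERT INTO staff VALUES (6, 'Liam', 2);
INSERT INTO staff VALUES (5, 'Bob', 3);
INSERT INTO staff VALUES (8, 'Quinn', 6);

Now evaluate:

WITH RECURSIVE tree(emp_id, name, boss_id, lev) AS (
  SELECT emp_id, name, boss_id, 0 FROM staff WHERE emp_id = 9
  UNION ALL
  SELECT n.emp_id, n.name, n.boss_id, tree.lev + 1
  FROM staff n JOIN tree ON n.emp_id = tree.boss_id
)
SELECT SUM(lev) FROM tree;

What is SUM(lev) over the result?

Base: emp_id=9 (Xena), boss_id=5, lev 0.
Iteration 1: join on emp_id=5 -> Bob (id 5, boss_id=3, lev 1).
Iteration 2: join on emp_id=3 -> Ivan (id 3, boss_id=1, lev 2).
Iteration 3: join on emp_id=1 -> Judy (id 1, boss_id=NULL, lev 3).
Iteration 4: boss_id is NULL; no match; recursion stops.
SUM(lev) = 0 + 1 + 2 + 3 = 6.

6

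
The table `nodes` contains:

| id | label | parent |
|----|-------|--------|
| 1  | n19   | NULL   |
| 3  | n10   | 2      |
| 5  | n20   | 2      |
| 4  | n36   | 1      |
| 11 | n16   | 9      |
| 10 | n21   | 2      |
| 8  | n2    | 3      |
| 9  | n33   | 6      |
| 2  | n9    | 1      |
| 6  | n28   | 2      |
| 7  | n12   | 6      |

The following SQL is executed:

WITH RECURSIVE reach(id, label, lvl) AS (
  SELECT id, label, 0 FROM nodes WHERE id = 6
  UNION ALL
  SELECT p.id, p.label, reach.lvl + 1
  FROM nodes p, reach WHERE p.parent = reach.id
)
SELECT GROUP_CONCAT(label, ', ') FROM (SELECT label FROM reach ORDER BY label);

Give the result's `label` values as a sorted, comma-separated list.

Base: id=6 (n28) at lvl 0.
Iteration 1: rows with parent in {6} -> n12 (id 7, lvl 1), n33 (id 9, lvl 1).
Iteration 2: rows with parent in {7,9} -> n16 (id 11, lvl 2).
Iteration 3: no rows with parent in {11}; recursion stops.

n12, n16, n28, n33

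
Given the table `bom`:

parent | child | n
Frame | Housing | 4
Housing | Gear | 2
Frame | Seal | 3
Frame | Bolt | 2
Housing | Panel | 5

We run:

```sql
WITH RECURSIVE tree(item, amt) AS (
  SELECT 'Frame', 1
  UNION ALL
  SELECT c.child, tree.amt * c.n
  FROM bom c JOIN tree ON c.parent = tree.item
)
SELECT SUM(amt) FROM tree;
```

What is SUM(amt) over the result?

38

Base: (Frame, amt=1).
Iteration 1: components of {Frame} -> Bolt = 1*2 = 2, Housing = 1*4 = 4, Seal = 1*3 = 3.
Iteration 2: components of {Bolt,Housing,Seal} -> Gear = 4*2 = 8, Panel = 4*5 = 20.
Iteration 3: no further components; recursion stops.
SUM(amt) = 1 + 4 + 3 + 2 + 8 + 20 = 38.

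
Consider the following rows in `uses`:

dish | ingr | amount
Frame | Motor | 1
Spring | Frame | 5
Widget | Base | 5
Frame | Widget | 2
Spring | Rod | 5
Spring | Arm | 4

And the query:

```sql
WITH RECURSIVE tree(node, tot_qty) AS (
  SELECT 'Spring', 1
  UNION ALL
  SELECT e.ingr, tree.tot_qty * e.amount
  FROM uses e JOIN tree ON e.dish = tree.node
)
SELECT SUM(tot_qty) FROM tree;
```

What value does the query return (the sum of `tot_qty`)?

80

Base: (Spring, tot_qty=1).
Iteration 1: components of {Spring} -> Arm = 1*4 = 4, Frame = 1*5 = 5, Rod = 1*5 = 5.
Iteration 2: components of {Arm,Frame,Rod} -> Motor = 5*1 = 5, Widget = 5*2 = 10.
Iteration 3: components of {Motor,Widget} -> Base = 10*5 = 50.
Iteration 4: no further components; recursion stops.
SUM(tot_qty) = 1 + 4 + 5 + 5 + 5 + 10 + 50 = 80.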